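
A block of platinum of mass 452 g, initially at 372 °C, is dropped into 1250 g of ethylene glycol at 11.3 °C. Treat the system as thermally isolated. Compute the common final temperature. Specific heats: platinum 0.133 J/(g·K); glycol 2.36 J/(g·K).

With ΣQ=0 the equilibrium temperature is the m·c-weighted mean:
T_f = (60.12·372 + 2950·11.3) / (60.12 + 2950)
    = 55698 / 3010.1 ≈ 18.50 °C

T_f ≈ 18.5 °C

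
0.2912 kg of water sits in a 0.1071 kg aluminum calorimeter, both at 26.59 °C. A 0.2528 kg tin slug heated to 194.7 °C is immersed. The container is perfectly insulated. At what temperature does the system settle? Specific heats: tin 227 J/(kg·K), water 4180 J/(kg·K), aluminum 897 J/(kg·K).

T_f ≈ 33.6 °C

Heat gained plus heat lost sum to zero:
0.2528*227*(T − 194.7) + 0.2912*4180*(T − 26.59) + 0.1071*897*(T − 26.59) = 0
1370.7 T = 46093
T = 46093 / 1370.7 = 33.6 °C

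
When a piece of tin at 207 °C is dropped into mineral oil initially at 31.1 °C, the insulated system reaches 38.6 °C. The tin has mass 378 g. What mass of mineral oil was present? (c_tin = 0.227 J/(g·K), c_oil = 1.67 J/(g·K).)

m ≈ 1150 g

Heat lost by the tin = heat gained by the oil:
378×0.227×(207 − 38.6) = m×1.67×(38.6 − 31.1)
12.52 m = 14450  ⇒  m ≈ 1154 g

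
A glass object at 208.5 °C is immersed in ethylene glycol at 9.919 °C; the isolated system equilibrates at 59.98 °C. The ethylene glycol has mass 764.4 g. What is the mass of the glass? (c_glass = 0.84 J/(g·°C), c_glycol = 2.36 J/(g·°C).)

Let T be the final temperature. ΣQ_i = 0:
m·0.84·(59.98 − 208.5) + 764.4·2.36·(59.98 − 9.919) = 0
-124.76 m = -90309
m = -90309/-124.76 ≈ 723.9 g

m ≈ 724 g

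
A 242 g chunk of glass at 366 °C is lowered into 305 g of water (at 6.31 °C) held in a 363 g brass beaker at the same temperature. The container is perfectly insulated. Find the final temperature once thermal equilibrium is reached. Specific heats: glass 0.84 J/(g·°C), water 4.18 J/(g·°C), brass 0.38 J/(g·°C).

T_f ≈ 51.6 °C

Conservation of energy gives ΣQ = 0:
242×0.84×(T − 366) + 305×4.18×(T − 6.31) + 363×0.38×(T − 6.31) = 0
203.28(T − 366) + 1274.9(T − 6.31) + 137.94(T − 6.31) = 0
(203.28 + 1274.9 + 137.94) T = 203.28×366 + 1274.9×6.31 + 137.94×6.31
T = 83316/1616.1 ≈ 51.55 °C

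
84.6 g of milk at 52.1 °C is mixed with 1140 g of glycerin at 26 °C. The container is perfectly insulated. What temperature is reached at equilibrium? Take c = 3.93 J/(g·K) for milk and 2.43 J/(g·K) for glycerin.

Net heat exchanged in the isolated system is zero:
84.6*3.93*(T − 52.1) + 1140*2.43*(T − 26) = 0
332.48(T − 52.1) + 2770.2(T − 26) = 0
3102.7 T = 89347
T = 89347 / 3102.7 = 28.8 °C

T_f ≈ 28.8 °C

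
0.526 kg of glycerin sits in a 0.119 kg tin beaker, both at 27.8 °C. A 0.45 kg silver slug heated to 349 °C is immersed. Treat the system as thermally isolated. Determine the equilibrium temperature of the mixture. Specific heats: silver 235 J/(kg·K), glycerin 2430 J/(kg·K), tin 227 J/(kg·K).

Let T be the final temperature. ΣQ_i = 0:
0.45·235·(T − 349) + 0.526·2430·(T − 27.8) + 0.119·227·(T − 27.8) = 0
105.75(T − 349) + 1278.2(T − 27.8) + 27.01(T − 27.8) = 0
1410.9 T = 73191
T = 73191 / 1410.9 = 51.9 °C

T_f ≈ 51.9 °C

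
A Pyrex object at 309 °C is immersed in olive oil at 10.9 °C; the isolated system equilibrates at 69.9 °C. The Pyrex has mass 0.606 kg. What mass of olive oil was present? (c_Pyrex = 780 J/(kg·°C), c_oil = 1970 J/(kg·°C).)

m ≈ 0.972 kg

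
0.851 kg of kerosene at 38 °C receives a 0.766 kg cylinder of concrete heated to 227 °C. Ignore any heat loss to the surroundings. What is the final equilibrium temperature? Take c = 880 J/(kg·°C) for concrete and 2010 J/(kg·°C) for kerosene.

Set heat shed by the hot body equal to heat absorbed by the cold body:
0.766·880·(227 − T) = 0.851·2010·(T − 38)
674.08(227 − T) = 1710.5(T − 38)
2384.6 T = 218016  ⇒  T ≈ 91.43 °C

T_f ≈ 91.4 °C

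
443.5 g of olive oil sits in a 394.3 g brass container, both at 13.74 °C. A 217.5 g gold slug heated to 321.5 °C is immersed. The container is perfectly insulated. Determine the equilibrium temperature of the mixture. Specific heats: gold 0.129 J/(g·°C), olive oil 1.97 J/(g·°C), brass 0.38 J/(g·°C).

Conservation of energy gives ΣQ = 0:
217.5×0.129×(T − 321.5) + 443.5×1.97×(T − 13.74) + 394.3×0.38×(T − 13.74) = 0
28.06(T − 321.5) + 873.69(T − 13.74) + 149.83(T − 13.74) = 0
1051.6 T = 23084
T = 23084 / 1051.6 = 22 °C

T_f ≈ 22.0 °C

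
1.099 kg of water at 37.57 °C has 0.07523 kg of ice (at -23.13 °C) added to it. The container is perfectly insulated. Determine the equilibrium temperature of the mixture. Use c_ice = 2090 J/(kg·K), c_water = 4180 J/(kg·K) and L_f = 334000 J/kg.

Energy balance with sensible and latent terms:
ice -23.13→0 °C: 0.07523×2090×23.13 = 3636.7
  latent heat to melt: 0.07523×334000 = 25127
  meltwater 0→T: 0.07523×4180×T = 314.46 T
  water cools: 1.099×4180×(T − 37.57) = 4593.8(T − 37.57)
4908.3 T = 172590 − 28764 = 143826
T ≈ 29.30 °C — above 0 °C, consistent with complete melting.

T_f ≈ 29.3 °C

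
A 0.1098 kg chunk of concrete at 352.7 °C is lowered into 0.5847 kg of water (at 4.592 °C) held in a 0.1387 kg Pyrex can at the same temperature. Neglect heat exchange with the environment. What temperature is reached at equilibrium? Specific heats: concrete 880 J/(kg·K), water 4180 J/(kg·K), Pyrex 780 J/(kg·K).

With ΣQ=0 the equilibrium temperature is the m·c-weighted mean:
T_f = (96.62×352.7 + 2444×4.592 + 108.19×4.592) / (96.62 + 2444 + 108.19)
    = 45799 / 2648.9 ≈ 17.29 °C

T_f ≈ 17.3 °C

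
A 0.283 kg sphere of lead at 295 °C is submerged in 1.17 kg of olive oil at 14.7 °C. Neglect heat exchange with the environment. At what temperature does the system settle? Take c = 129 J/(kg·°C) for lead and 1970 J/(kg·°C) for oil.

T_f ≈ 19.1 °C

T_f = Σ m_i c_i T_i / Σ m_i c_i:
T_f = (36.51×295 + 2304.9×14.7) / (36.51 + 2304.9)
    = 44652 / 2341.4 ≈ 19.07 °C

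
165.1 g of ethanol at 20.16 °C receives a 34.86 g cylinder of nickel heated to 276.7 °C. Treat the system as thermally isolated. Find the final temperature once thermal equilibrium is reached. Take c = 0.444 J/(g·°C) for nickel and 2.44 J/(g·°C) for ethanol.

T_f is the heat-capacity-weighted average of the initial temperatures:
T_f = (15.48*276.7 + 402.84*20.16) / (15.48 + 402.84)
    = 12404 / 418.32 ≈ 29.65 °C

T_f ≈ 29.7 °C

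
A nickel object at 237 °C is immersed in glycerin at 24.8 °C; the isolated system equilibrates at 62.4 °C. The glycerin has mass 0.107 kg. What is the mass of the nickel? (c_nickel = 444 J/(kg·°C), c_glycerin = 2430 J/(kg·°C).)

m ≈ 0.126 kg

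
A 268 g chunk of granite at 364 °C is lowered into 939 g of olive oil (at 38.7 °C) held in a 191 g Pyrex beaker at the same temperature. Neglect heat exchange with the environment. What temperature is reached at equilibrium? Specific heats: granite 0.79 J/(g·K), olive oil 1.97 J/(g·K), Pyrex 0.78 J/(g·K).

Conservation of energy gives ΣQ = 0:
268×0.79×(T − 364) + 939×1.97×(T − 38.7) + 191×0.78×(T − 38.7) = 0
2210.5 T = 154420
T = 154420/2210.5 ≈ 69.86 °C

T_f ≈ 69.9 °C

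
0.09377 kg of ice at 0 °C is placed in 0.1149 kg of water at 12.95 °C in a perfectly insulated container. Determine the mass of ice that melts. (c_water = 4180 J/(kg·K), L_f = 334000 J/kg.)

m_melted ≈ 0.0186 kg

Heat available from the water dropping to 0 °C: 0.1149×4180×12.95 = 6219.7 J.
Melting all 0.09377 kg of ice would need 0.09377×334000 = 31319 J.
6219.7 J < 31319 J, so only part of the ice melts and the system sits at 0 °C.
m_melted×334000 = 6219.7  ⇒  m_melted ≈ 0.01862 kg.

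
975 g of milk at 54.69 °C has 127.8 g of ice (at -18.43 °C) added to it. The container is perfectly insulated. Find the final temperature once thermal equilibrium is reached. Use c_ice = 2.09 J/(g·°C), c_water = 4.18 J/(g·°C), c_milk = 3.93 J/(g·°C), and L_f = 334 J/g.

T_f ≈ 37.1 °C

Taking heat into each body as positive, Σ m c ΔT = 0:
warm ice to 0 °C: 127.8×2.09×(0 − (-18.43)) = 4922.7; melt ice: 127.8×334 = 42685; meltwater 0→T: 127.8×4.18×T = 534.2 T; milk: 3831.8(T − 54.69)
4366 T = 209558 − 47608 = 161951
T ≈ 37.09 °C — above 0 °C, consistent with complete melting.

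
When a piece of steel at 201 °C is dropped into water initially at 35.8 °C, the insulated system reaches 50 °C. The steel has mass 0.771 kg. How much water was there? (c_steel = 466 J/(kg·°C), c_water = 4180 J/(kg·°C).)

m ≈ 0.914 kg

Taking heat into each body as positive, Σ m c ΔT = 0:
0.771×466×(50 − 201) + m×4180×(50 − 35.8) = 0
59356 m = 54252
m = 54252/59356 ≈ 0.914 kg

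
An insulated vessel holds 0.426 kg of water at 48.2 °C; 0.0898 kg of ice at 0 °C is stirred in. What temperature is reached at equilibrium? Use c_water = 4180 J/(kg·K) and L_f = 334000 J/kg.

T_f ≈ 25.9 °C

Energy conservation, ΣQ = 0:
fusion: m_ice L_f = 0.0898×334000 = 29993; warm the meltwater: 375.36 T; water: 1780.7(T − 48.2)
2156 T = 85829 − 29993 = 55836
T ≈ 25.90 °C. Since T > 0 °C, the all-ice-melts assumption holds.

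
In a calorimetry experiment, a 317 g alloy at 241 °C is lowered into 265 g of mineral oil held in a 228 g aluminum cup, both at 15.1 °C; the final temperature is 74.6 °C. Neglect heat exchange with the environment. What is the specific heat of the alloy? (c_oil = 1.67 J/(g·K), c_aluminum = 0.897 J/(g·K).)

c ≈ 0.73 J/(g·K)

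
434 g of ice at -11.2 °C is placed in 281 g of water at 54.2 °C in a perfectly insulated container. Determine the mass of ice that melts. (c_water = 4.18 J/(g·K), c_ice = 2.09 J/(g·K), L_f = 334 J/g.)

Heat available from the water dropping to 0 °C: 281×4.18×54.2 = 63662 J.
Of that, 434×2.09×11.2 = 10159 J goes to bring the ice to 0 °C, leaving 53503 J.
Fully melting the ice requires m_ice L_f = 434×334 = 144956 J.
That's not enough to melt it all — equilibrium is at 0 °C with ice remaining.
Mass melted = 53503/334 ≈ 160.2 g.

m_melted ≈ 160 g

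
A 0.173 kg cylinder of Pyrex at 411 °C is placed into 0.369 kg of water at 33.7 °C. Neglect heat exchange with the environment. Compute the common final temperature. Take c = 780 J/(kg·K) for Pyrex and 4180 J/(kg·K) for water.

With ΣQ=0 the equilibrium temperature is the m·c-weighted mean:
T_f = (134.94*411 + 1542.4*33.7) / (134.94 + 1542.4)
    = 107440 / 1677.4 ≈ 64.05 °C

T_f ≈ 64.1 °C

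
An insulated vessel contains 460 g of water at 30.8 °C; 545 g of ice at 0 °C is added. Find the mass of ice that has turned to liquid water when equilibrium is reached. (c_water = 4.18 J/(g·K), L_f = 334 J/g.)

m_melted ≈ 177 g

Water can give up m c ΔT = 460·4.18·30.8 = 59222 J before reaching 0 °C.
Melting all 545 g of ice would need 545·334 = 182030 J.
That's not enough to melt it all — equilibrium is at 0 °C with ice remaining.
m_melted·334 = 59222  ⇒  m_melted ≈ 177.3 g.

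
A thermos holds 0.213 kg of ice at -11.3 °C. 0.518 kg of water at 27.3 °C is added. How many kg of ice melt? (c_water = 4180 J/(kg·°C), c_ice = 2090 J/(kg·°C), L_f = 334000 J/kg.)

m_melted ≈ 0.162 kg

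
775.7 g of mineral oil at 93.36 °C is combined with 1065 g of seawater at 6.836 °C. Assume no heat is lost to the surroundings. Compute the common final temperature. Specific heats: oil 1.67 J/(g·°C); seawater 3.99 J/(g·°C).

|Q_oil| = |Q_seawater|:
775.7·1.67·(93.36 − T) = 1065·3.99·(T − 6.836)
1295.4(93.36 − T) = 4249.4(T − 6.836)
5544.8 T = 149989  ⇒  T ≈ 27.05 °C

T_f ≈ 27.1 °C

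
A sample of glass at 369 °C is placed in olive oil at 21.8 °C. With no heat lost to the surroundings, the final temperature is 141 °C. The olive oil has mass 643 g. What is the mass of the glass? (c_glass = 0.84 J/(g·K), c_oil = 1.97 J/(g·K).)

m ≈ 788 g

Conservation of energy gives ΣQ = 0:
m×0.84×(141 − 369) + 643×1.97×(141 − 21.8) = 0
-191.52 m = -150992
m = -150992/-191.52 ≈ 788.4 g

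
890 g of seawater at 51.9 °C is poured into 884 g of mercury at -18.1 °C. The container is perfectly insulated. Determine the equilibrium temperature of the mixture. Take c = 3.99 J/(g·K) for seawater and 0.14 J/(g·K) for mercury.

T_f ≈ 49.5 °C

Energy conservation, ΣQ = 0:
890×3.99×(T − 51.9) + 884×0.14×(T − (-18.1)) = 0
3551.1(T − 51.9) + 123.76(T − (-18.1)) = 0
3674.9 T = 182062
T = 182062/3674.9 ≈ 49.54 °C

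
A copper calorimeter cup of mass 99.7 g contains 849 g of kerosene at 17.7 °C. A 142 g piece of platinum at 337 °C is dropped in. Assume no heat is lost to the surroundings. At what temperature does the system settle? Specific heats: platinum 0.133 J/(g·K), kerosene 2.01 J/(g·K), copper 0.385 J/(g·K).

Conservation of energy gives ΣQ = 0:
142*0.133*(T − 337) + 849*2.01*(T − 17.7) + 99.7*0.385*(T − 17.7) = 0
18.89(T − 337) + 1706.5(T − 17.7) + 38.38(T − 17.7) = 0
(18.89 + 1706.5 + 38.38) T = 18.89*337 + 1706.5*17.7 + 38.38*17.7
T = 37249 / 1763.8 = 21.1 °C

T_f ≈ 21.1 °C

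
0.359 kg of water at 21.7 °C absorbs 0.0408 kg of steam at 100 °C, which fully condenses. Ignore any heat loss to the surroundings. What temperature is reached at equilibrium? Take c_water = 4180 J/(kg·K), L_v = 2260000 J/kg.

T_f ≈ 84.9 °C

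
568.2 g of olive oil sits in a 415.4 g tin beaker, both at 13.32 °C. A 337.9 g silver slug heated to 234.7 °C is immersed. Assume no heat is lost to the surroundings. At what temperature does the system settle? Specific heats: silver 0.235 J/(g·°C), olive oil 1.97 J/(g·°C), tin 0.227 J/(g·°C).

Energy conservation, ΣQ = 0:
337.9·0.235·(T − 234.7) + 568.2·1.97·(T − 13.32) + 415.4·0.227·(T − 13.32) = 0
79.41(T − 234.7) + 1119.4(T − 13.32) + 94.3(T − 13.32) = 0
1293.1 T = 34803
T = 34803/1293.1 ≈ 26.91 °C

T_f ≈ 26.9 °C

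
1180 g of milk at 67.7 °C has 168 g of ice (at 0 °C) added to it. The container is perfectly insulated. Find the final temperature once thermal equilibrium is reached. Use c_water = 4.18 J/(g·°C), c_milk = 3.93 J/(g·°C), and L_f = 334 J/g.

Setting the total heat transfer to zero:
melt ice: 168×334 = 56112
  meltwater 0→T: 168×4.18×T = 702.24 T
  milk: 4637.4(T − 67.7)
5339.6 T = 313952 − 56112 = 257840
T ≈ 48.29 °C — above 0 °C, consistent with complete melting.

T_f ≈ 48.3 °C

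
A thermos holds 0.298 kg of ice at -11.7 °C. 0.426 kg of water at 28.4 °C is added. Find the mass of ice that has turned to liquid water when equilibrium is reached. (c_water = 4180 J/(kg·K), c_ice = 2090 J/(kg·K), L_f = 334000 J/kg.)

Heat available from the water dropping to 0 °C: 0.426·4180·28.4 = 50571 J.
Of that, 0.298·2090·11.7 = 7287 J goes to bring the ice to 0 °C, leaving 43284 J.
To melt every bit of ice: 0.298·334000 = 99532 J.
That's not enough to melt it all — equilibrium is at 0 °C with ice remaining.
Mass melted = 43284/334000 ≈ 0.1296 kg.

m_melted ≈ 0.13 kg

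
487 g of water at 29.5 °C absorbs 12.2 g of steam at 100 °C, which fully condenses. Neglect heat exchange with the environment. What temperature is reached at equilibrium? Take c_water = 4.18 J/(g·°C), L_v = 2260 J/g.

Heat gained plus heat lost sum to zero:
condense steam: −12.2·2260 = −27572
  condensate cools 100→T: 12.2·4.18·(T − 100) = 51(T − 100)
  original water: 2035.7(T − 29.5)
2086.7 T = 27572 + 5099.6 + 60052 = 92724
T ≈ 44.44 °C, under the boiling point, so the assumption holds.

T_f ≈ 44.4 °C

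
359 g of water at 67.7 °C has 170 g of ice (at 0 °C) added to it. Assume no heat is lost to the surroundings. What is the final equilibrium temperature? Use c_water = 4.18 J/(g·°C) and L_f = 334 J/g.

T_f ≈ 20.3 °C

Net heat exchanged in the isolated system is zero:
fusion: m_ice L_f = 170·334 = 56780
  meltwater 0→T: 170·4.18·T = 710.6 T
  water: 1500.6(T − 67.7)
2211.2 T = 101592 − 56780 = 44812
T ≈ 20.27 °C — above 0 °C, consistent with complete melting.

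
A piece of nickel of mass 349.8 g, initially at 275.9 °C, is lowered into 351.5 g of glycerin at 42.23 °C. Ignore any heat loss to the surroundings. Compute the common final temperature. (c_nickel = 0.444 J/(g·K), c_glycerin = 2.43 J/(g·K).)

Let T be the final temperature. ΣQ_i = 0:
349.8*0.444*(T − 275.9) + 351.5*2.43*(T − 42.23) = 0
(155.31 + 854.15) T = 155.31*275.9 + 854.15*42.23
T ≈ 78.18 °C

T_f ≈ 78.2 °C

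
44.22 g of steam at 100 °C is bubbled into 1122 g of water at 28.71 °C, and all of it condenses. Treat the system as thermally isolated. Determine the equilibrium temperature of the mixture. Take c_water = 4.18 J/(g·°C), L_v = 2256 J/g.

T_f ≈ 51.9 °C

Energy conservation, ΣQ = 0:
condense steam: −44.22×2256 = −99760; condensed water 100 °C→T: 184.84(T − 100); original water: 4690(T − 28.71)
4874.8 T = 99760 + 18484 + 134649 = 252893
T ≈ 51.88 °C (< 100 °C, so full condensation is consistent).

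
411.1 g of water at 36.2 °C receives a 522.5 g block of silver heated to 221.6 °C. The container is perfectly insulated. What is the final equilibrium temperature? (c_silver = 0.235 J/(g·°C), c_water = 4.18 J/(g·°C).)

T_f ≈ 48.6 °C

|Q_silver| = |Q_water|:
522.5*0.235*(221.6 − T) = 411.1*4.18*(T − 36.2)
122.79(221.6 − T) = 1718.4(T − 36.2)
1841.2 T = 89416  ⇒  T ≈ 48.56 °C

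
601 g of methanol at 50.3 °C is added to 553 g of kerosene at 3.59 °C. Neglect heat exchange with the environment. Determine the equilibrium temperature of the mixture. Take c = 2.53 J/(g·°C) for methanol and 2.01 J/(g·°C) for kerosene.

T_f ≈ 30.6 °C

Heat gained plus heat lost sum to zero:
601*2.53*(T − 50.3) + 553*2.01*(T − 3.59) = 0
1520.5(T − 50.3) + 1111.5(T − 3.59) = 0
(1520.5 + 1111.5) T = 1520.5*50.3 + 1111.5*3.59
T ≈ 30.57 °C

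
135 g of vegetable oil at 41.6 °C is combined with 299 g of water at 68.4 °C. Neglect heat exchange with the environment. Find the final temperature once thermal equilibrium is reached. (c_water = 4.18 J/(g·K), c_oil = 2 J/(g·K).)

T_f ≈ 63.6 °C

Heat gained plus heat lost sum to zero:
299·4.18·(T − 68.4) + 135·2·(T − 41.6) = 0
(1249.8 + 270) T = 1249.8·68.4 + 270·41.6
T = 96720/1519.8 ≈ 63.64 °C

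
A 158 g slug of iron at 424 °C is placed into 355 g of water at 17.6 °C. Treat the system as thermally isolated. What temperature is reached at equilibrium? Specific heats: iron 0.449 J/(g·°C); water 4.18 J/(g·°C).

T_f = Σ m_i c_i T_i / Σ m_i c_i:
T_f = (70.94*424 + 1483.9*17.6) / (70.94 + 1483.9)
    = 56196 / 1554.8 ≈ 36.14 °C

T_f ≈ 36.1 °C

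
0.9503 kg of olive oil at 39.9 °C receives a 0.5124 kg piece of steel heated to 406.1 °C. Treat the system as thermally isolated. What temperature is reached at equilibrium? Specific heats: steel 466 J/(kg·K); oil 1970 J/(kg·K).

T_f ≈ 81.3 °C

Setting the total heat transfer to zero:
0.5124×466×(T − 406.1) + 0.9503×1970×(T − 39.9) = 0
238.78(T − 406.1) + 1872.1(T − 39.9) = 0
(238.78 + 1872.1) T = 238.78×406.1 + 1872.1×39.9
T = 171664 / 2110.9 = 81.3 °C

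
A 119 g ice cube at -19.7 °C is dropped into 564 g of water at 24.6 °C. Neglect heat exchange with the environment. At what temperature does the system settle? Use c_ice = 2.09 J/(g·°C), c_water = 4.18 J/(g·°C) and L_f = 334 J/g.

T_f ≈ 4.7 °C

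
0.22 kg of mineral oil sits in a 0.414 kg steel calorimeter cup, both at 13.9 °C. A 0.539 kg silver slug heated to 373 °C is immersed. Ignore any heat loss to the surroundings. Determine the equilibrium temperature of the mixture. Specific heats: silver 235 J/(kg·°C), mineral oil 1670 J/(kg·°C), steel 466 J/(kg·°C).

T_f ≈ 80.1 °C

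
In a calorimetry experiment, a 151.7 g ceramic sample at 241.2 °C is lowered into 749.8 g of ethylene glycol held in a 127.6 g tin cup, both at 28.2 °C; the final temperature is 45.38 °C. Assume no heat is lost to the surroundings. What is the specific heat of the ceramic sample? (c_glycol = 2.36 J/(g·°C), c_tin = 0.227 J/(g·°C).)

c ≈ 1.04 J/(g·°C)

Heat gained plus heat lost sum to zero:
151.7·c·(45.38 − 241.2) + 749.8·2.36·(45.38 − 28.2) + 127.6·0.227·(45.38 − 28.2) = 0
-29706 c = -30898
c = -30898/-29706 ≈ 1.04 J/(g·°C)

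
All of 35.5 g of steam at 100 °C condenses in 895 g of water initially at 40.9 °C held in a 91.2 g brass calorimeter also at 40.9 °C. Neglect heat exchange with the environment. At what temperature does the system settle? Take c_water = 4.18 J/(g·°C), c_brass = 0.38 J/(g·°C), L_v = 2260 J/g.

Setting the total heat transfer to zero:
steam→water at 100 °C releases m L_v = 35.5×2260 = 80230; condensate cools 100→T: 35.5×4.18×(T − 100) = 148.39(T − 100); original water: 3741.1(T − 40.9); brass cup: 91.2×0.38×(T − 40.9) = 34.66(T − 40.9)
3924.1 T = 80230 + 14839 + 154428 = 249497
T ≈ 63.58 °C — below 100 °C, confirming all the steam condensed.

T_f ≈ 63.6 °C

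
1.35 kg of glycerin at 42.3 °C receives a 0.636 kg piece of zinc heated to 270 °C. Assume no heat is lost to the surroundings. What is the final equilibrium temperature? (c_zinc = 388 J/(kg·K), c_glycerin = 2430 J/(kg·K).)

Net heat exchanged in the isolated system is zero:
0.636·388·(T − 270) + 1.35·2430·(T − 42.3) = 0
246.77(T − 270) + 3280.5(T − 42.3) = 0
3527.3 T = 205393
T ≈ 58.23 °C

T_f ≈ 58.2 °C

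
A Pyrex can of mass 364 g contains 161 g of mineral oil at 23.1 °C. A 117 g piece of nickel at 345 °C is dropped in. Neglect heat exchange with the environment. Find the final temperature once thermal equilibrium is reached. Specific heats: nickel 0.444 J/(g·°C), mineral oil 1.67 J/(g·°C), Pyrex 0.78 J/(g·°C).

Setting the total heat transfer to zero:
117·0.444·(T − 345) + 161·1.67·(T − 23.1) + 364·0.78·(T − 23.1) = 0
51.95(T − 345) + 268.87(T − 23.1) + 283.92(T − 23.1) = 0
604.74 T = 30692
T = 30692/604.74 ≈ 50.75 °C

T_f ≈ 50.8 °C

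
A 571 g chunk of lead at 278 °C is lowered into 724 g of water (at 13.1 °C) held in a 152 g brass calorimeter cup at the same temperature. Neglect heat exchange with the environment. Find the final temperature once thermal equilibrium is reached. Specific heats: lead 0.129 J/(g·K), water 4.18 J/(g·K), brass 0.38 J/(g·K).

Setting the total heat transfer to zero:
571×0.129×(T − 278) + 724×4.18×(T − 13.1) + 152×0.38×(T − 13.1) = 0
73.66(T − 278) + 3026.3(T − 13.1) + 57.76(T − 13.1) = 0
(73.66 + 3026.3 + 57.76) T = 73.66×278 + 3026.3×13.1 + 57.76×13.1
T ≈ 19.28 °C

T_f ≈ 19.3 °C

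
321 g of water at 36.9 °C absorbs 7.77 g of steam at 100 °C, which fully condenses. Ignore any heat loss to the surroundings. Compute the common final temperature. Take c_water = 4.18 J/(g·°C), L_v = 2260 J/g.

T_f ≈ 51.2 °C

Conservation of energy gives ΣQ = 0:
latent heat released on condensation: 7.77·2260 = 17560; condensate cools 100→T: 7.77·4.18·(T − 100) = 32.48(T − 100); water warms: 321·4.18·(T − 36.9) = 1341.8(T − 36.9)
1374.3 T = 17560 + 3247.9 + 49512 = 70320
T ≈ 51.17 °C (< 100 °C, so full condensation is consistent).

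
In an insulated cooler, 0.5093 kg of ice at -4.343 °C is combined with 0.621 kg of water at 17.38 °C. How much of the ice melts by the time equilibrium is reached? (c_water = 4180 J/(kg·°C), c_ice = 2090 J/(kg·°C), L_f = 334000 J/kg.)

m_melted ≈ 0.121 kg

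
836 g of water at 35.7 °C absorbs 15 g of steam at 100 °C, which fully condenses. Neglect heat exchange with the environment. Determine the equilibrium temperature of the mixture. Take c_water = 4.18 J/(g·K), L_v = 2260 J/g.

T_f ≈ 46.4 °C

Setting the total heat transfer to zero:
steam→water at 100 °C releases m L_v = 15·2260 = 33900; condensed water 100 °C→T: 62.7(T − 100); original water: 3494.5(T − 35.7)
3557.2 T = 33900 + 6270 + 124753 = 164923
T ≈ 46.36 °C, under the boiling point, so the assumption holds.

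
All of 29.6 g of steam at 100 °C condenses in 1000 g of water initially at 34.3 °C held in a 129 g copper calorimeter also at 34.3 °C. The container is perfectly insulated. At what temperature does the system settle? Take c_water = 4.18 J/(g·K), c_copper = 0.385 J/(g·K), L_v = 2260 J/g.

T_f ≈ 51.5 °C

Energy conservation, ΣQ = 0:
condense steam: −29.6×2260 = −66896
  condensed water 100 °C→T: 123.73(T − 100)
  original water: 4180(T − 34.3)
  copper cup: 129×0.385×(T − 34.3) = 49.66(T − 34.3)
4353.4 T = 66896 + 12373 + 145078 = 224346
T ≈ 51.53 °C (< 100 °C, so full condensation is consistent).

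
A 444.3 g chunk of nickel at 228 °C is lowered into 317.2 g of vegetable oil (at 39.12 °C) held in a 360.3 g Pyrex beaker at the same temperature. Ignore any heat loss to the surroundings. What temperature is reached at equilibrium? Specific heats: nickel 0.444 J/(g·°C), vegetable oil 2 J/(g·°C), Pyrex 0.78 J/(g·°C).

T_f ≈ 72.6 °C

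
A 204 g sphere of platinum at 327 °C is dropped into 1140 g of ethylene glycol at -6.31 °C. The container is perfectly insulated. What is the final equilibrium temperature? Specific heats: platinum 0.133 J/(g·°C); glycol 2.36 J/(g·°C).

T_f ≈ -3.0 °C

T_f = Σ m_i c_i T_i / Σ m_i c_i:
T_f = (27.13×327 + 2690.4×(-6.31)) / (27.13 + 2690.4)
    = -8104.3 / 2717.5 ≈ -2.98 °C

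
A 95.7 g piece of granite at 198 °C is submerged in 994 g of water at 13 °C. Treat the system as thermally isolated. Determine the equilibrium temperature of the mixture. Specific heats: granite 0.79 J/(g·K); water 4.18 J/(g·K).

Let T be the final temperature. ΣQ_i = 0:
95.7·0.79·(T − 198) + 994·4.18·(T − 13) = 0
75.6(T − 198) + 4154.9(T − 13) = 0
(75.6 + 4154.9) T = 75.6·198 + 4154.9·13
T ≈ 16.31 °C

T_f ≈ 16.3 °C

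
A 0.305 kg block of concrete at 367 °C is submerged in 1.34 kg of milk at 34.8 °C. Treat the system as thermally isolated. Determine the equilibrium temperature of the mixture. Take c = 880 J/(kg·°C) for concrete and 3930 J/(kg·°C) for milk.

Net heat exchanged in the isolated system is zero:
0.305·880·(T − 367) + 1.34·3930·(T − 34.8) = 0
268.4(T − 367) + 5266.2(T − 34.8) = 0
(268.4 + 5266.2) T = 268.4·367 + 5266.2·34.8
T ≈ 50.91 °C

T_f ≈ 50.9 °C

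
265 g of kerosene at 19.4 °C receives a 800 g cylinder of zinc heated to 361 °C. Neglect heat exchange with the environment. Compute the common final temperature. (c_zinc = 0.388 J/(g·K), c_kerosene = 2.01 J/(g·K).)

T_f ≈ 145.2 °C

Setting the total heat transfer to zero:
800×0.388×(T − 361) + 265×2.01×(T − 19.4) = 0
310.4(T − 361) + 532.65(T − 19.4) = 0
843.05 T = 122388
T ≈ 145.17 °C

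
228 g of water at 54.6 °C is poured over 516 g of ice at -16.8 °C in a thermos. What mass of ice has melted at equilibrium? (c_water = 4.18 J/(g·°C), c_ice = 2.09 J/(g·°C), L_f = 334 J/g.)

m_melted ≈ 102 g

Heat available from the water dropping to 0 °C: 228×4.18×54.6 = 52036 J.
Of that, 516×2.09×16.8 = 18118 J goes to bring the ice to 0 °C, leaving 33918 J.
To melt every bit of ice: 516×334 = 172344 J.
Since 33918 < 172344 J, not all the ice melts; equilibrium is at 0 °C.
m_melted×334 = 33918  ⇒  m_melted ≈ 101.6 g.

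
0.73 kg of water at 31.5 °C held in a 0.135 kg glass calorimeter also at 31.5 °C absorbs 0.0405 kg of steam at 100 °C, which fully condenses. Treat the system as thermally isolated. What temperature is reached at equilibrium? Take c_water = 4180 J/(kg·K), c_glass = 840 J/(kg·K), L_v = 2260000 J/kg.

Energy conservation, ΣQ = 0:
latent heat released on condensation: 0.0405×2260000 = 91530
  condensed water 100 °C→T: 169.29(T − 100)
  original water: 3051.4(T − 31.5)
  glass cup: 0.135×840×(T − 31.5) = 113.4(T − 31.5)
3334.1 T = 91530 + 16929 + 99691 = 208150
T ≈ 62.43 °C, under the boiling point, so the assumption holds.

T_f ≈ 62.4 °C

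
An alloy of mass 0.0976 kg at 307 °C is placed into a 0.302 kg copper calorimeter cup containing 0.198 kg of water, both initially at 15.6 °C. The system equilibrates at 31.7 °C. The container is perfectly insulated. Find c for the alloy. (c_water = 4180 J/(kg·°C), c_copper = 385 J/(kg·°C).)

c ≈ 566 J/(kg·°C)

Energy conservation, ΣQ = 0:
0.0976×c×(31.7 − 307) + 0.198×4180×(31.7 − 15.6) + 0.302×385×(31.7 − 15.6) = 0
-26.87 c = -15197
c = -15197/-26.87 ≈ 565.6 J/(kg·°C)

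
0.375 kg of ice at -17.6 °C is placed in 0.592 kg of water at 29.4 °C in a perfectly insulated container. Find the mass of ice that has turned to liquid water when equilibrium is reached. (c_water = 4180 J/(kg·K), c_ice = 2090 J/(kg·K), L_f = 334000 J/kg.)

Water can give up m c ΔT = 0.592·4180·29.4 = 72752 J before reaching 0 °C.
Of that, 0.375·2090·17.6 = 13794 J goes to bring the ice to 0 °C, leaving 58958 J.
Fully melting the ice requires m_ice L_f = 0.375·334000 = 125250 J.
58958 J < 125250 J, so only part of the ice melts and the system sits at 0 °C.
m_melted·334000 = 58958  ⇒  m_melted ≈ 0.1765 kg.

m_melted ≈ 0.177 kg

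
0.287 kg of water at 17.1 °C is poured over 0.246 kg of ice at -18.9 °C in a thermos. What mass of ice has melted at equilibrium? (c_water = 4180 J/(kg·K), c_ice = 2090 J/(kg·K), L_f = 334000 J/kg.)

Cooling the water to 0 °C releases 0.287·4180·17.1 = 20514 J.
Warming the ice to 0 °C takes 0.246·2090·18.9 = 9717.2 J, leaving 10797 J for melting.
Fully melting the ice requires m_ice L_f = 0.246·334000 = 82164 J.
Since 10797 < 82164 J, not all the ice melts; equilibrium is at 0 °C.
m_melt = 10797 / L_f = 0.03233 kg.

m_melted ≈ 0.0323 kg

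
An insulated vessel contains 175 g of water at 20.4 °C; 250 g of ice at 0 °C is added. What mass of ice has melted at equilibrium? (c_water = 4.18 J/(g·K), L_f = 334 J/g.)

m_melted ≈ 44.7 g

Cooling the water to 0 °C releases 175×4.18×20.4 = 14923 J.
Fully melting the ice requires m_ice L_f = 250×334 = 83500 J.
14923 J < 83500 J, so only part of the ice melts and the system sits at 0 °C.
m_melt = 14923 / L_f = 44.68 g.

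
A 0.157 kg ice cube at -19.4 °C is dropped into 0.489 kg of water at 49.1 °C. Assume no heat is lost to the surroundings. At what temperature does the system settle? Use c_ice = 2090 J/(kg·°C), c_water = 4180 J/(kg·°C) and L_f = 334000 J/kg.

T_f ≈ 15.4 °C

Energy conservation, ΣQ = 0:
ice -19.4→0 °C: 0.157·2090·19.4 = 6365.7; latent heat to melt: 0.157·334000 = 52438; meltwater 0→T: 0.157·4180·T = 656.26 T; water cools: 0.489·4180·(T − 49.1) = 2044(T − 49.1)
2700.3 T = 100361 − 58804 = 41558
T ≈ 15.39 °C (positive, so assuming full melt was valid).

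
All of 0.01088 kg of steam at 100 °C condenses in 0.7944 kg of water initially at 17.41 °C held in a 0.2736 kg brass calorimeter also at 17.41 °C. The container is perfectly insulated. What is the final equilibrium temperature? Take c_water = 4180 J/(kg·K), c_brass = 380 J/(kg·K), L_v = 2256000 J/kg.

Taking heat into each body as positive, Σ m c ΔT = 0:
steam→water at 100 °C releases m L_v = 0.01088·2256000 = 24545; condensed water 100 °C→T: 45.48(T − 100); water warms: 0.7944·4180·(T − 17.41) = 3320.6(T − 17.41); cup: 103.97(T − 17.41)
3470 T = 24545 + 4547.8 + 59622 = 88715
T ≈ 25.57 °C (< 100 °C, so full condensation is consistent).

T_f ≈ 25.6 °C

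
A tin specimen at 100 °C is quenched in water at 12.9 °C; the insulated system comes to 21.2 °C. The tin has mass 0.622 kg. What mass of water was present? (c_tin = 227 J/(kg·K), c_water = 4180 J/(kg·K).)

Conservation of energy gives ΣQ = 0:
0.622×227×(21.2 − 100) + m×4180×(21.2 − 12.9) = 0
34694 m = 11126
m = 11126/34694 ≈ 0.3207 kg

m ≈ 0.321 kg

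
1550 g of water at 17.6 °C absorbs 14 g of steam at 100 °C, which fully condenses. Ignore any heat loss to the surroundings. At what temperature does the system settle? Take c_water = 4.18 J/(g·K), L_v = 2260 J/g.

Taking heat into each body as positive, Σ m c ΔT = 0:
latent heat released on condensation: 14×2260 = 31640; condensed water 100 °C→T: 58.52(T − 100); original water: 6479(T − 17.6)
6537.5 T = 31640 + 5852 + 114030 = 151522
T ≈ 23.18 °C (< 100 °C, so full condensation is consistent).

T_f ≈ 23.2 °C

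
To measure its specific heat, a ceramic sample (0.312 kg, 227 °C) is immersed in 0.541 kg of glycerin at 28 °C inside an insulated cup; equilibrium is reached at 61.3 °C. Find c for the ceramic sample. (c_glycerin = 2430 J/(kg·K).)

c ≈ 847 J/(kg·K)

Taking heat into each body as positive, Σ m c ΔT = 0:
0.312·c·(61.3 − 227) + 0.541·2430·(61.3 − 28) = 0
-51.7 c = -43777
c = -43777/-51.7 ≈ 846.8 J/(kg·K)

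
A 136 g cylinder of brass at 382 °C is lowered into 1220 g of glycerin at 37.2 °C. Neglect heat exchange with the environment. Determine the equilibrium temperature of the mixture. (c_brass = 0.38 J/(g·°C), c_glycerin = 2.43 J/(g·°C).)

T_f ≈ 43.1 °C

Let T be the final temperature. ΣQ_i = 0:
136*0.38*(T − 382) + 1220*2.43*(T − 37.2) = 0
51.68(T − 382) + 2964.6(T − 37.2) = 0
(51.68 + 2964.6) T = 51.68*382 + 2964.6*37.2
T ≈ 43.11 °C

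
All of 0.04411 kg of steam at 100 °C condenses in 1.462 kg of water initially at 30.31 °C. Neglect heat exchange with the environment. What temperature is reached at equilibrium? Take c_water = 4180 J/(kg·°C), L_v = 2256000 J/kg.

Energy balance with sensible and latent terms:
steam→water at 100 °C releases m L_v = 0.04411×2256000 = 99512
  condensate cools 100→T: 0.04411×4180×(T − 100) = 184.38(T − 100)
  original water: 6111.2(T − 30.31)
6295.5 T = 99512 + 18438 + 185229 = 303179
T ≈ 48.16 °C, under the boiling point, so the assumption holds.

T_f ≈ 48.2 °C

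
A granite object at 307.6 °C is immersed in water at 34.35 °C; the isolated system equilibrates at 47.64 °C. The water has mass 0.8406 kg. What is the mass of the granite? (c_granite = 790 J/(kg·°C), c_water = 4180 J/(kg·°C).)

m ≈ 0.227 kg

Setting the total heat transfer to zero:
m·790·(47.64 − 307.6) + 0.8406·4180·(47.64 − 34.35) = 0
-205368 m = -46697
m = -46697/-205368 ≈ 0.2274 kg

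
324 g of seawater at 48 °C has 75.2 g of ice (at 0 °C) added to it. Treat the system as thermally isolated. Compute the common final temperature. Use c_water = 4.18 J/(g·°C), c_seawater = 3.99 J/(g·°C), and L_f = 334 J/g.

T_f ≈ 23.0 °C

Conservation of energy gives ΣQ = 0:
fusion: m_ice L_f = 75.2×334 = 25117; warm the meltwater: 314.34 T; seawater cools: 324×3.99×(T − 48) = 1292.8(T − 48)
1607.1 T = 62052 − 25117 = 36936
T ≈ 22.98 °C — above 0 °C, consistent with complete melting.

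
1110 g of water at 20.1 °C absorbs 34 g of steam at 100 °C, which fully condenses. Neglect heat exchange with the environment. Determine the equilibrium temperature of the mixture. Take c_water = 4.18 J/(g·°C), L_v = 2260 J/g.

T_f ≈ 38.5 °C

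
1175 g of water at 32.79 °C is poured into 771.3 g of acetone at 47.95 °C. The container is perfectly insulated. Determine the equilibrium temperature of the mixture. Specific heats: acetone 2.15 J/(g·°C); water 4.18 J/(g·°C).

T_f ≈ 36.6 °C

Taking heat into each body as positive, Σ m c ΔT = 0:
771.3×2.15×(T − 47.95) + 1175×4.18×(T − 32.79) = 0
1658.3(T − 47.95) + 4911.5(T − 32.79) = 0
(1658.3 + 4911.5) T = 1658.3×47.95 + 4911.5×32.79
T = 240563 / 6569.8 = 36.6 °C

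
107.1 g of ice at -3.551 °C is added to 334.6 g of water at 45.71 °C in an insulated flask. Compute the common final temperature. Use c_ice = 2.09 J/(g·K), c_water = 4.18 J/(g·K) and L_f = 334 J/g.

T_f ≈ 14.8 °C

Sum of m c ΔT and latent-heat terms is zero:
ice -3.551→0 °C: 107.1·2.09·3.551 = 794.85; latent heat to melt: 107.1·334 = 35771; warm the meltwater: 447.68 T; water: 1398.6(T − 45.71)
1846.3 T = 63931 − 36566 = 27365
T ≈ 14.82 °C. Since T > 0 °C, the all-ice-melts assumption holds.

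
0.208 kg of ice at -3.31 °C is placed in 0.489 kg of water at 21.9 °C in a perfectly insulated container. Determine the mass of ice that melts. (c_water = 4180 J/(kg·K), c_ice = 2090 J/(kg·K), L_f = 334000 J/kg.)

Cooling the water to 0 °C releases 0.489×4180×21.9 = 44764 J.
Of that, 0.208×2090×3.31 = 1438.9 J goes to bring the ice to 0 °C, leaving 43325 J.
Fully melting the ice requires m_ice L_f = 0.208×334000 = 69472 J.
43325 J < 69472 J, so only part of the ice melts and the system sits at 0 °C.
Mass melted = 43325/334000 ≈ 0.1297 kg.

m_melted ≈ 0.13 kg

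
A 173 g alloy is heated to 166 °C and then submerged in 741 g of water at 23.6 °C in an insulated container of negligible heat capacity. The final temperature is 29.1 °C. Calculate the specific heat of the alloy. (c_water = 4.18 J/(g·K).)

m_s c (T_s − T_f) = m_water c_water (T_f − T_0):
173×c×(166 − 29.1) = 741×4.18×(29.1 − 23.6)
23684 c = 17036  ⇒  c ≈ 0.7193 J/(g·K)

c ≈ 0.719 J/(g·K)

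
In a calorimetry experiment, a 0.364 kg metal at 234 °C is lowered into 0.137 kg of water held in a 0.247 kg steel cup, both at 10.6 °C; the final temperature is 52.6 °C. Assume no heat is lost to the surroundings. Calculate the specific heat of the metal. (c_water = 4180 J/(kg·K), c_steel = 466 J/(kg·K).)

Heat gained plus heat lost sum to zero:
0.364×c×(52.6 − 234) + 0.137×4180×(52.6 − 10.6) + 0.247×466×(52.6 − 10.6) = 0
-66.03 c = -28886
c = -28886/-66.03 ≈ 437.5 J/(kg·K)

c ≈ 437 J/(kg·K)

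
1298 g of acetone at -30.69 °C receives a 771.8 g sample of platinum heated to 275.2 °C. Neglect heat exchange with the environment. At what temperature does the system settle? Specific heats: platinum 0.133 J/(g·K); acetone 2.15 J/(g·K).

Energy conservation, ΣQ = 0:
771.8×0.133×(T − 275.2) + 1298×2.15×(T − (-30.69)) = 0
102.65(T − 275.2) + 2790.7(T − (-30.69)) = 0
2893.3 T = -57397
T ≈ -19.84 °C

T_f ≈ -19.8 °C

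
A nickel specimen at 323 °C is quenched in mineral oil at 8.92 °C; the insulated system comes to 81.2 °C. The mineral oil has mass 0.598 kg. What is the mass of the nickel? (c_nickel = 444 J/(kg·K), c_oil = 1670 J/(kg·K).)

m ≈ 0.672 kg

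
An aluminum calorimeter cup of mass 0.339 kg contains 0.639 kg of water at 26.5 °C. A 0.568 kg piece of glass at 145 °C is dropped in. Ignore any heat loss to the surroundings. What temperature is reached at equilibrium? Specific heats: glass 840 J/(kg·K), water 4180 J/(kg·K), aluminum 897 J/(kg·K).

T_f ≈ 42.9 °C

Heat gained plus heat lost sum to zero:
0.568*840*(T − 145) + 0.639*4180*(T − 26.5) + 0.339*897*(T − 26.5) = 0
(477.12 + 2671 + 304.08) T = 477.12*145 + 2671*26.5 + 304.08*26.5
T = 148023 / 3452.2 = 42.9 °C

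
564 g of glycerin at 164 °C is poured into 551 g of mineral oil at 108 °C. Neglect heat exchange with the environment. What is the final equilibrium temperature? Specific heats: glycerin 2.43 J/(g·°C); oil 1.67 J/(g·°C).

Taking heat into each body as positive, Σ m c ΔT = 0:
564*2.43*(T − 164) + 551*1.67*(T − 108) = 0
1370.5(T − 164) + 920.17(T − 108) = 0
2290.7 T = 324144
T ≈ 141.50 °C

T_f ≈ 141.5 °C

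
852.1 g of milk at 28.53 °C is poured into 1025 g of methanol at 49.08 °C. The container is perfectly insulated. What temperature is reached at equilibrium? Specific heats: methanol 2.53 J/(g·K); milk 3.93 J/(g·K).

T_f ≈ 37.5 °C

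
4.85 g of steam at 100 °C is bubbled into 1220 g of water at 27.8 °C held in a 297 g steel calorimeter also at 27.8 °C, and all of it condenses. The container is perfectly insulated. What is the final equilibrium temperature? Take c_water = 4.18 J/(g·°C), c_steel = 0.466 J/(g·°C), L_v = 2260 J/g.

T_f ≈ 30.2 °C

Let T be the final temperature. ΣQ_i = 0:
condense steam: −4.85·2260 = −10961; condensed water 100 °C→T: 20.27(T − 100); water warms: 1220·4.18·(T − 27.8) = 5099.6(T − 27.8); cup: 138.4(T − 27.8)
5258.3 T = 10961 + 2027.3 + 145616 = 158605
T ≈ 30.16 °C (< 100 °C, so full condensation is consistent).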